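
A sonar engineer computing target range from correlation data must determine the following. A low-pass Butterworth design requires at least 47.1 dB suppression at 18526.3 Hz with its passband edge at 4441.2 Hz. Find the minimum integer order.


Butterworth filter order formula:
n = log10(10^(A/10) - 1) / (2 * log10(f_stop/f_pass))
10^(47.1/10) - 1 = 51285.1384
f_stop/f_pass = 18526.3 / 4441.2 = 4.1715
n = 3.7966 -> ceil = 4

4


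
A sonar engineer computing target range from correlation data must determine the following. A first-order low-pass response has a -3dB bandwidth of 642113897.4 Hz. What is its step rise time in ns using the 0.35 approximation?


Rise time from bandwidth relationship:
tr = 0.35 / BW
   = 0.35 / 642113897.4
   = 5.450746377e-10 s
   = 0.5451 ns

0.5451 ns


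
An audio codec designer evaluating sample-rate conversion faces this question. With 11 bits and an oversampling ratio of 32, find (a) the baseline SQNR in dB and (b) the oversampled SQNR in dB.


Step 1 — baseline SQNR at Nyquist:
SQNR_base = 6.02*N + 1.76
          = 6.02*11 + 1.76
          = 67.98 dB

Step 2 — oversampling processing gain:
G = 10*log10(OSR) = 10*log10(32) = 15.05 dB

Step 3 — total:
SQNR_total = 67.98 + 15.05 = 83.03 dB

Base SQNR = 67.98 dB; oversampled SQNR = 83.03 dB


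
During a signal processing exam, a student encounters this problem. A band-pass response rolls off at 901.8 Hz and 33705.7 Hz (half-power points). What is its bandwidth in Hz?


Bandwidth is the difference of -3dB frequencies:
BW = f_high - f_low
   = 33705.7 - 901.8
   = 32803.9 Hz

32803.9 Hz


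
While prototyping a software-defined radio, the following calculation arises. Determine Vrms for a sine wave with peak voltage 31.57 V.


RMS voltage for a sinusoidal waveform:
V_rms = V_peak / sqrt(2)
      = 31.57 / 1.414214
      = 22.323 V

22.323 V


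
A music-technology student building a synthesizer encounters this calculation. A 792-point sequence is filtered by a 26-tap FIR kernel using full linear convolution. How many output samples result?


Linear convolution output length:
L = N + M - 1
  = 792 + 26 - 1
  = 817 samples

817


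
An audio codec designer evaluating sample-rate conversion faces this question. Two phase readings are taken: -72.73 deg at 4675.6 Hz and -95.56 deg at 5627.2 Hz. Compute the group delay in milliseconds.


Group delay from phase difference:
tau = -d(phi)/d(omega)
d(phi) = -22.83 deg = -0.398459 rad
d(omega) = 2*pi*(5627.2 - 4675.6) = 5979.0791 rad/s
tau = -(-0.398459) / 5979.0791
    = 0.0666 ms

0.0666 ms


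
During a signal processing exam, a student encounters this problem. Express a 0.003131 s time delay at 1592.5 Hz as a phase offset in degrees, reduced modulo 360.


Phase shift from frequency and time delay:
phi = 360 * f * t_delay
    = 360 * 1592.5 * 0.003131
    = 1795.0 degrees
    mod 360 = 355.0 degrees

355.0 degrees


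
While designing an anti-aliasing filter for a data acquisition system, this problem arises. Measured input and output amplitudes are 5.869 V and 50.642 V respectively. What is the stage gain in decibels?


Voltage gain in dB:
G = 20 * log10(Vout / Vin)
  = 20 * log10(50.642 / 5.869)
  = 20 * log10(8.628727)
  = 20 * 0.935947
  = 18.72 dB

18.72 dB


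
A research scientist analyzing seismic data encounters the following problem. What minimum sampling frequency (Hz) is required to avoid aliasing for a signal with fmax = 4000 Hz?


The Nyquist rate is twice the maximum frequency component.
fs_min = 2 * fmax
      = 2 * 4000
      = 8000 Hz

8000


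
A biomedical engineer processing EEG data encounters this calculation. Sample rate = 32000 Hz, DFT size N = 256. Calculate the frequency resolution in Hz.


DFT frequency resolution:
df = fs / N
   = 32000 / 256
   = 125.0 Hz

125.0 Hz


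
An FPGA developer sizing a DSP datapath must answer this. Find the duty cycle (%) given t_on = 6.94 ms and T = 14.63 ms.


Duty cycle as a percentage:
DC = (t_on / T) * 100
   = (6.94 / 14.63) * 100
   = 0.474368 * 100
   = 47.44 %

47.44 %


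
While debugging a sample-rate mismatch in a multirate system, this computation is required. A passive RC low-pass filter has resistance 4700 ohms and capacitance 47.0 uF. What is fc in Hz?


Cutoff frequency of a first-order RC filter:
fc = 1 / (2 * pi * R * C)
C = 47.0 uF = 4.7e-05 F
fc = 1 / (2 * pi * 4700 * 4.7e-05)
   = 1 / 1.387955634356
   = 0.720484 Hz

0.720484 Hz


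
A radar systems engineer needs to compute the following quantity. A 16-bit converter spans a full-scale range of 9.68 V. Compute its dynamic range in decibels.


Dynamic range from full-scale to LSB:
V_min = V_max / 2^bits = 9.68 / 2^16
DR = 20 * log10(V_max / V_min)
   = 20 * log10(2^16)
   = 20 * 16 * log10(2)
   = 96.33 dB

96.33 dB


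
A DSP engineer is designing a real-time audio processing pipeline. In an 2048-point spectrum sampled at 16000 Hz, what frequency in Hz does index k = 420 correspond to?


Frequency of DFT bin k:
f_k = k * fs / N
    = 420 * 16000 / 2048
    = 6720000 / 2048
    = 3281.25 Hz

3281.25 Hz


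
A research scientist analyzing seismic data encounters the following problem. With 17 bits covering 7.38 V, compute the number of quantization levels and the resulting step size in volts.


Step 1 — number of quantization levels:
L = 2^N = 2^17 = 131072

Step 2 — LSB step size:
delta = Vfs / L
      = 7.38 / 131072
      = 5.63e-05 V

Levels = 131072; step size = 5.63e-05 V


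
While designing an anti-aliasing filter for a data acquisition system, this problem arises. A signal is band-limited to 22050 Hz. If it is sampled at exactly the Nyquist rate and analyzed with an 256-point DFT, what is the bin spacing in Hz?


Step 1 — Nyquist sampling rate:
fs = 2 * fmax = 2 * 22050 = 44100 Hz

Step 2 — DFT bin spacing:
df = fs / N = 44100 / 256 = 172.2656 Hz

172.2656 Hz


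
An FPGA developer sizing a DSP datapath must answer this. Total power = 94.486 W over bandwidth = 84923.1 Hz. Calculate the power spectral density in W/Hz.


Power spectral density:
PSD = P / BW
    = 94.486 / 84923.1
    = 0.00111261 W/Hz

0.00111261 W/Hz


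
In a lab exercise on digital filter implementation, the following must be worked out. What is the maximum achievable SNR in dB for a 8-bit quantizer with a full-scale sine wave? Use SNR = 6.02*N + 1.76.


Theoretical SNR for a full-scale sinusoid:
SNR = 6.02 * N + 1.76
    = 6.02 * 8 + 1.76
    = 48.16 + 1.76
    = 49.92 dB

49.92 dB


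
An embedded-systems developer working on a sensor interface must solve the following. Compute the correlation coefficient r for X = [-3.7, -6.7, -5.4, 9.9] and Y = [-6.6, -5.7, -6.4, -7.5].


Pearson correlation coefficient (population):
r = cov(X,Y) / (std(X) * std(Y))
Mean X = -1.475, Mean Y = -6.55
Cov(X,Y) = -3.93125
Std(X) = 6.65296, Std(Y) = 0.642262
r = -0.92

-0.92


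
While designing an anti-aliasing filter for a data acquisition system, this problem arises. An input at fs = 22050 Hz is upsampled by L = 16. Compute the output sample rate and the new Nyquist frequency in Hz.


Step 1 — output sample rate after interpolation by L:
fs_out = L * fs_in = 16 * 22050 = 352800 Hz

Step 2 — Nyquist frequency of the output stream:
f_Nyq = fs_out / 2 = 352800 / 2 = 176400.0 Hz

fs_out = 352800 Hz; f_Nyquist = 176400.0 Hz


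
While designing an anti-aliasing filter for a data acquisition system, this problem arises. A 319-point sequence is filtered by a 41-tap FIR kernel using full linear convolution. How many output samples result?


Linear convolution output length:
L = N + M - 1
  = 319 + 41 - 1
  = 359 samples

359


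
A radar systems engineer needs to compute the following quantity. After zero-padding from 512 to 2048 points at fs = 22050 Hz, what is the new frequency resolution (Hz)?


Frequency resolution after zero-padding:
N_padded = 512 * 4 = 2048
df = fs / N_padded
   = 22050 / 2048
   = 10.7666 Hz

10.7666 Hz


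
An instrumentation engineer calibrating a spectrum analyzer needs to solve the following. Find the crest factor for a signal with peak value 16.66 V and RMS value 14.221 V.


Crest factor is the ratio of peak to RMS:
CF = V_peak / V_rms
   = 16.66 / 14.221
   = 1.1715

1.1715


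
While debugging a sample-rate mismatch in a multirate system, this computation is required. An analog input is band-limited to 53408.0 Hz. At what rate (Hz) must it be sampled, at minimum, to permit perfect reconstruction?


The Nyquist rate is twice the maximum frequency component.
fs_min = 2 * fmax
      = 2 * 53408.0
      = 106816.0 Hz

106816.0


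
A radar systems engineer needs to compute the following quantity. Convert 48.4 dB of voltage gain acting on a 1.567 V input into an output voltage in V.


Output voltage from dB gain:
V_out = V_in * 10^(gain_dB / 20)
      = 1.567 * 10^(48.4 / 20)
      = 1.567 * 263.026799
      = 412.163 V

412.163 V


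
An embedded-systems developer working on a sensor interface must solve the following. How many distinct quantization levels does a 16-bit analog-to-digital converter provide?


Number of quantization levels = 2^N
= 2^16
= 65536

65536


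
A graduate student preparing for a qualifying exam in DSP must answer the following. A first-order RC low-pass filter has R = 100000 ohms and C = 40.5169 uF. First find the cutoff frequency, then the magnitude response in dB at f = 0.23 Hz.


Step 1 — cutoff frequency:
fc = 1 / (2*pi*R*C)
C = 40.5169 uF = 4.05169e-05 F
fc = 1 / (2*pi*100000*4.05169e-05)
   = 0.0392811 Hz

Step 2 — magnitude at f = 0.23 Hz:
|H(f)| = 1 / sqrt(1 + (f/fc)^2)
f/fc = 0.23 / 0.0392811 = 5.855233
|H| = 1 / sqrt(1 + 34.283753) = 0.1683498
|H|_dB = 20*log10(0.1683498) = -15.48 dB

fc = 0.0392811 Hz; |H(0.23 Hz)| = -15.48 dB


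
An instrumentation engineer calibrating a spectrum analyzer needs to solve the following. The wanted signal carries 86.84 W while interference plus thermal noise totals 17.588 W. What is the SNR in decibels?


SNR in decibels:
SNR = 10 * log10(Ps / Pn)
    = 10 * log10(86.84 / 17.588)
    = 10 * log10(4.9375)
    = 10 * 0.6935
    = 6.94 dB

6.94 dB


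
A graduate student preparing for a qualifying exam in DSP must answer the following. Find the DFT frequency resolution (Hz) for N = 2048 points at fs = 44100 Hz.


DFT frequency resolution:
df = fs / N
   = 44100 / 2048
   = 21.5332 Hz

21.5332 Hz


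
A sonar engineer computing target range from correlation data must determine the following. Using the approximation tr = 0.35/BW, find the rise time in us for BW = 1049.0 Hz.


Rise time from bandwidth relationship:
tr = 0.35 / BW
   = 0.35 / 1049.0
   = 0.0003336510963 s
   = 333.6511 us

333.6511 us


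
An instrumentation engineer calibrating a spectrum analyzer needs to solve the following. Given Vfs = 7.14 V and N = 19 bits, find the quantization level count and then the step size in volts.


Step 1 — number of quantization levels:
L = 2^N = 2^19 = 524288

Step 2 — LSB step size:
delta = Vfs / L
      = 7.14 / 524288
      = 1.362e-05 V

Levels = 524288; step size = 1.362e-05 V


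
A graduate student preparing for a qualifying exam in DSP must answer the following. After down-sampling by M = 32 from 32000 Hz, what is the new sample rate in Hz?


Decimation reduces the sample rate:
fs_out = fs_in / M
       = 32000 / 32
       = 1000.0 Hz

1000.0 Hz


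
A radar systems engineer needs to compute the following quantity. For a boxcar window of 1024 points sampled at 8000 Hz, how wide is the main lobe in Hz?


Main lobe width for a rectangular window:
Width = 2 * fs / N
      = 2 * 8000 / 1024
      = 16000 / 1024
      = 15.625 Hz

15.625 Hz


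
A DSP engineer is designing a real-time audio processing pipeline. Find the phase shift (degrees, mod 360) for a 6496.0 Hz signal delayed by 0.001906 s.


Phase shift from frequency and time delay:
phi = 360 * f * t_delay
    = 360 * 6496.0 * 0.001906
    = 4457.3 degrees
    mod 360 = 137.3 degrees

137.3 degrees


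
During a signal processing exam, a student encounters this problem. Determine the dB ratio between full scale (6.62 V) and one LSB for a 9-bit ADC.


Dynamic range from full-scale to LSB:
V_min = V_max / 2^bits = 6.62 / 2^9
DR = 20 * log10(V_max / V_min)
   = 20 * log10(2^9)
   = 20 * 9 * log10(2)
   = 54.19 dB

54.19 dB


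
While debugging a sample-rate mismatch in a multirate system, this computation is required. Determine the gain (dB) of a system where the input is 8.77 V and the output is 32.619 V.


Voltage gain in dB:
G = 20 * log10(Vout / Vin)
  = 20 * log10(32.619 / 8.77)
  = 20 * log10(3.719384)
  = 20 * 0.570471
  = 11.41 dB

11.41 dB


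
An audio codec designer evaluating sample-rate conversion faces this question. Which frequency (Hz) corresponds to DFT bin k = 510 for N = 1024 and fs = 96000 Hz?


Frequency of DFT bin k:
f_k = k * fs / N
    = 510 * 96000 / 1024
    = 48960000 / 1024
    = 47812.5 Hz

47812.5 Hz


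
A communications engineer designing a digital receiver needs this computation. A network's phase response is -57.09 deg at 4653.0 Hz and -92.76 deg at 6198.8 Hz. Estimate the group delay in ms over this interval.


Group delay from phase difference:
tau = -d(phi)/d(omega)
d(phi) = -35.67 deg = -0.622559 rad
d(omega) = 2*pi*(6198.8 - 4653.0) = 9712.5478 rad/s
tau = -(-0.622559) / 9712.5478
    = 0.0641 ms

0.0641 ms


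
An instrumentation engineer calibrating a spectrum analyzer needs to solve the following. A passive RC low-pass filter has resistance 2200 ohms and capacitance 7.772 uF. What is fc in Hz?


Cutoff frequency of a first-order RC filter:
fc = 1 / (2 * pi * R * C)
C = 7.772 uF = 7.772e-06 F
fc = 1 / (2 * pi * 2200 * 7.772e-06)
   = 1 / 0.10743241565628
   = 9.308178 Hz

9.308178 Hz


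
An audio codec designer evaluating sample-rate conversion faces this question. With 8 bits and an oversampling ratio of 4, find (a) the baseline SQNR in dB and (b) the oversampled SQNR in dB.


Step 1 — baseline SQNR at Nyquist:
SQNR_base = 6.02*N + 1.76
          = 6.02*8 + 1.76
          = 49.92 dB

Step 2 — oversampling processing gain:
G = 10*log10(OSR) = 10*log10(4) = 6.02 dB

Step 3 — total:
SQNR_total = 49.92 + 6.02 = 55.94 dB

Base SQNR = 49.92 dB; oversampled SQNR = 55.94 dB


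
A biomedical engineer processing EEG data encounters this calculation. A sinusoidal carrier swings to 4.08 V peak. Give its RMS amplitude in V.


RMS voltage for a sinusoidal waveform:
V_rms = V_peak / sqrt(2)
      = 4.08 / 1.414214
      = 2.885 V

2.885 V


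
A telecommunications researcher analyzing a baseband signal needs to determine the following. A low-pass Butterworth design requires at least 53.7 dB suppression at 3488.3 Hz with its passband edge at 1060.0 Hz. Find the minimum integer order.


Butterworth filter order formula:
n = log10(10^(A/10) - 1) / (2 * log10(f_stop/f_pass))
10^(53.7/10) - 1 = 234421.8815
f_stop/f_pass = 3488.3 / 1060.0 = 3.2908
n = 5.1903 -> ceil = 6

6


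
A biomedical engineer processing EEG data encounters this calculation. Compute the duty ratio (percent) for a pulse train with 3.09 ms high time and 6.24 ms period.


Duty cycle as a percentage:
DC = (t_on / T) * 100
   = (3.09 / 6.24) * 100
   = 0.495192 * 100
   = 49.52 %

49.52 %


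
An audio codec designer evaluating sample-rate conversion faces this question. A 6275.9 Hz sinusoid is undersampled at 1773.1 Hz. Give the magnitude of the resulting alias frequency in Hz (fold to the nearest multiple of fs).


Compute the nearest integer multiple of fs to the signal:
n = round(6275.9 / 1773.1) = 4
f_alias = |6275.9 - 4 * 1773.1|
        = |6275.9 - 7092.4|
        = 816.5 Hz

816.5


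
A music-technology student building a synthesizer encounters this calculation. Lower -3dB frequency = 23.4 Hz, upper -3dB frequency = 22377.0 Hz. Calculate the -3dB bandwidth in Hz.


Bandwidth is the difference of -3dB frequencies:
BW = f_high - f_low
   = 22377.0 - 23.4
   = 22353.6 Hz

22353.6 Hz


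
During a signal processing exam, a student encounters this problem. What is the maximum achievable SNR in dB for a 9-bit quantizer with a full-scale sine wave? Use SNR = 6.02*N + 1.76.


Theoretical SNR for a full-scale sinusoid:
SNR = 6.02 * N + 1.76
    = 6.02 * 9 + 1.76
    = 54.18 + 1.76
    = 55.94 dB

55.94 dB


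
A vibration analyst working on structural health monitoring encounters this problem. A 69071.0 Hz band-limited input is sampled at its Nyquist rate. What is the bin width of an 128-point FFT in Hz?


Step 1 — Nyquist sampling rate:
fs = 2 * fmax = 2 * 69071.0 = 138142.0 Hz

Step 2 — DFT bin spacing:
df = fs / N = 138142.0 / 128 = 1079.2344 Hz

1079.2344 Hz


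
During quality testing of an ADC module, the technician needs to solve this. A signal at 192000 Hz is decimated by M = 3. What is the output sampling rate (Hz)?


Decimation reduces the sample rate:
fs_out = fs_in / M
       = 192000 / 3
       = 64000.0 Hz

64000.0 Hz


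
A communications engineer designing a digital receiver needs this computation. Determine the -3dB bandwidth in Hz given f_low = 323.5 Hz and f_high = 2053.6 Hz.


Bandwidth is the difference of -3dB frequencies:
BW = f_high - f_low
   = 2053.6 - 323.5
   = 1730.1 Hz

1730.1 Hz


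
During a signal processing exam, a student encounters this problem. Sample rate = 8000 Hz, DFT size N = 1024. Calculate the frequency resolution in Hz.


DFT frequency resolution:
df = fs / N
   = 8000 / 1024
   = 7.8125 Hz

7.8125 Hz


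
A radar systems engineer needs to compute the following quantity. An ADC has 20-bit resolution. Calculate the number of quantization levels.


Number of quantization levels = 2^N
= 2^20
= 1048576

1048576


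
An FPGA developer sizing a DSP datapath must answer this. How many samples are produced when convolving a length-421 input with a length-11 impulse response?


Linear convolution output length:
L = N + M - 1
  = 421 + 11 - 1
  = 431 samples

431


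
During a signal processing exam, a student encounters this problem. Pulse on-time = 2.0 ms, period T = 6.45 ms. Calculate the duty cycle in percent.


Duty cycle as a percentage:
DC = (t_on / T) * 100
   = (2.0 / 6.45) * 100
   = 0.310078 * 100
   = 31.01 %

31.01 %


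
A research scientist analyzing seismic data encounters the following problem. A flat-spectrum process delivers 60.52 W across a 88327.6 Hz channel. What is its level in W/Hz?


Power spectral density:
PSD = P / BW
    = 60.52 / 88327.6
    = 0.00068518 W/Hz

0.00068518 W/Hz


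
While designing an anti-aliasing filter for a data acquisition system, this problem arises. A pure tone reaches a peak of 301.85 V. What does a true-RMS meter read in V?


RMS voltage for a sinusoidal waveform:
V_rms = V_peak / sqrt(2)
      = 301.85 / 1.414214
      = 213.44 V

213.44 V


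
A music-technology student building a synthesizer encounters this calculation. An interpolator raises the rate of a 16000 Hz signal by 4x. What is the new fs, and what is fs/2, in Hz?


Step 1 — output sample rate after interpolation by L:
fs_out = L * fs_in = 4 * 16000 = 64000 Hz

Step 2 — Nyquist frequency of the output stream:
f_Nyq = fs_out / 2 = 64000 / 2 = 32000.0 Hz

fs_out = 64000 Hz; f_Nyquist = 32000.0 Hz


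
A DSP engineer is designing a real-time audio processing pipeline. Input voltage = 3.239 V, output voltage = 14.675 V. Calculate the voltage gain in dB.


Voltage gain in dB:
G = 20 * log10(Vout / Vin)
  = 20 * log10(14.675 / 3.239)
  = 20 * log10(4.530719)
  = 20 * 0.656167
  = 13.12 dB

13.12 dB


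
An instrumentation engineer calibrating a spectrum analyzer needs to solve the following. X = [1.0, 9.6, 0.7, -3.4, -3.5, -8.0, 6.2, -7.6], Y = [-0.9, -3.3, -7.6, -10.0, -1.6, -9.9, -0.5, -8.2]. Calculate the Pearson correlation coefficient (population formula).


Pearson correlation coefficient (population):
r = cov(X,Y) / (std(X) * std(Y))
Mean X = -0.625, Mean Y = -5.25
Cov(X,Y) = 14.23375
Std(X) = 5.858061, Std(Y) = 3.824591
r = 0.6353

0.6353


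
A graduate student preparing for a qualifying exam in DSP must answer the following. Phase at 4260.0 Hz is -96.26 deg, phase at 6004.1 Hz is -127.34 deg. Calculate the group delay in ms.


Group delay from phase difference:
tau = -d(phi)/d(omega)
d(phi) = -31.08 deg = -0.542448 rad
d(omega) = 2*pi*(6004.1 - 4260.0) = 10958.5035 rad/s
tau = -(-0.542448) / 10958.5035
    = 0.0495 ms

0.0495 ms


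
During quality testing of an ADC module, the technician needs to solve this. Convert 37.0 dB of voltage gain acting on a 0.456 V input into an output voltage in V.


Output voltage from dB gain:
V_out = V_in * 10^(gain_dB / 20)
      = 0.456 * 10^(37.0 / 20)
      = 0.456 * 70.794578
      = 32.2823 V

32.2823 V


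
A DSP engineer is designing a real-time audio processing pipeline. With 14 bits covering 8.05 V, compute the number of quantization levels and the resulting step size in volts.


Step 1 — number of quantization levels:
L = 2^N = 2^14 = 16384

Step 2 — LSB step size:
delta = Vfs / L
      = 8.05 / 16384
      = 0.00049133 V

Levels = 16384; step size = 0.00049133 V


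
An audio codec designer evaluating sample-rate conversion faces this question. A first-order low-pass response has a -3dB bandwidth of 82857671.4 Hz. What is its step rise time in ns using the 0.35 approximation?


Rise time from bandwidth relationship:
tr = 0.35 / BW
   = 0.35 / 82857671.4
   = 4.224110986e-09 s
   = 4.2241 ns

4.2241 ns


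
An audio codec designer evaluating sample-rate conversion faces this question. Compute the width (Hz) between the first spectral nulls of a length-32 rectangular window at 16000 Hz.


Main lobe width for a rectangular window:
Width = 2 * fs / N
      = 2 * 16000 / 32
      = 32000 / 32
      = 1000.0 Hz

1000.0 Hz


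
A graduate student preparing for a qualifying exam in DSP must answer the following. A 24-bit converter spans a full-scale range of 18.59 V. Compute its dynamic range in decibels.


Dynamic range from full-scale to LSB:
V_min = V_max / 2^bits = 18.59 / 2^24
DR = 20 * log10(V_max / V_min)
   = 20 * log10(2^24)
   = 20 * 24 * log10(2)
   = 144.49 dB

144.49 dB


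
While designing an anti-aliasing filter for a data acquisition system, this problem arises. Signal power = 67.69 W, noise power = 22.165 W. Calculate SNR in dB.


SNR in decibels:
SNR = 10 * log10(Ps / Pn)
    = 10 * log10(67.69 / 22.165)
    = 10 * log10(3.0539)
    = 10 * 0.4849
    = 4.85 dB

4.85 dB


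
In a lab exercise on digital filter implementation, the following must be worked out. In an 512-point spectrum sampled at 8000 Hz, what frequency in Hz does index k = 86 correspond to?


Frequency of DFT bin k:
f_k = k * fs / N
    = 86 * 8000 / 512
    = 688000 / 512
    = 1343.75 Hz

1343.75 Hz


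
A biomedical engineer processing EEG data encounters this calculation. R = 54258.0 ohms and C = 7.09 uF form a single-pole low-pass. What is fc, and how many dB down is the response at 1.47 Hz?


Step 1 — cutoff frequency:
fc = 1 / (2*pi*R*C)
C = 7.09 uF = 7.09e-06 F
fc = 1 / (2*pi*54258.0*7.09e-06)
   = 0.413723 Hz

Step 2 — magnitude at f = 1.47 Hz:
|H(f)| = 1 / sqrt(1 + (f/fc)^2)
f/fc = 1.47 / 0.413723 = 3.553102
|H| = 1 / sqrt(1 + 12.624534) = 0.2709188
|H|_dB = 20*log10(0.2709188) = -11.34 dB

fc = 0.413723 Hz; |H(1.47 Hz)| = -11.34 dB


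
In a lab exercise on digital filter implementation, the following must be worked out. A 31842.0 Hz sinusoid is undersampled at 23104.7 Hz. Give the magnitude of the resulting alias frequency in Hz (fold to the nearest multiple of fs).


Compute the nearest integer multiple of fs to the signal:
n = round(31842.0 / 23104.7) = 1
f_alias = |31842.0 - 1 * 23104.7|
        = |31842.0 - 23104.7|
        = 8737.3 Hz

8737.3


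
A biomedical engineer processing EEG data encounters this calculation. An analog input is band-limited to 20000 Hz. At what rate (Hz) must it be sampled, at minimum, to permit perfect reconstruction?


The Nyquist rate is twice the maximum frequency component.
fs_min = 2 * fmax
      = 2 * 20000
      = 40000 Hz

40000


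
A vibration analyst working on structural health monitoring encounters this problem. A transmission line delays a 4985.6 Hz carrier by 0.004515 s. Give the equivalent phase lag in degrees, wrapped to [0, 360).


Phase shift from frequency and time delay:
phi = 360 * f * t_delay
    = 360 * 4985.6 * 0.004515
    = 8103.59 degrees
    mod 360 = 183.59 degrees

183.59 degrees


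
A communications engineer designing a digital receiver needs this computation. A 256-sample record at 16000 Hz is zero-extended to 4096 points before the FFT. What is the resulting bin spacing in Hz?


Frequency resolution after zero-padding:
N_padded = 256 * 16 = 4096
df = fs / N_padded
   = 16000 / 4096
   = 3.9062 Hz

3.9062 Hz


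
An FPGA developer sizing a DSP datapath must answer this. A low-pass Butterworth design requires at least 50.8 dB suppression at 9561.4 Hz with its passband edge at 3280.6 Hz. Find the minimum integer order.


Butterworth filter order formula:
n = log10(10^(A/10) - 1) / (2 * log10(f_stop/f_pass))
10^(50.8/10) - 1 = 120225.4435
f_stop/f_pass = 9561.4 / 3280.6 = 2.9145
n = 5.4674 -> ceil = 6

6


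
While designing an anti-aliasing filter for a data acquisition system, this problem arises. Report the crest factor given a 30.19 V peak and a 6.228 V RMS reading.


Crest factor is the ratio of peak to RMS:
CF = V_peak / V_rms
   = 30.19 / 6.228
   = 4.8475

4.8475


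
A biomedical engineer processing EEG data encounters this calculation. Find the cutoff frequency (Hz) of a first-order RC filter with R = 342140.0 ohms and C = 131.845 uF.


Cutoff frequency of a first-order RC filter:
fc = 1 / (2 * pi * R * C)
C = 131.845 uF = 0.000131845 F
fc = 1 / (2 * pi * 342140.0 * 0.000131845)
   = 1 / 283.43102277354
   = 0.003528 Hz

0.003528 Hz


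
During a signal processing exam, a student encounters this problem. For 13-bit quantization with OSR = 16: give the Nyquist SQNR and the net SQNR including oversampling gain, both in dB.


Step 1 — baseline SQNR at Nyquist:
SQNR_base = 6.02*N + 1.76
          = 6.02*13 + 1.76
          = 80.02 dB

Step 2 — oversampling processing gain:
G = 10*log10(OSR) = 10*log10(16) = 12.04 dB

Step 3 — total:
SQNR_total = 80.02 + 12.04 = 92.06 dB

Base SQNR = 80.02 dB; oversampled SQNR = 92.06 dB


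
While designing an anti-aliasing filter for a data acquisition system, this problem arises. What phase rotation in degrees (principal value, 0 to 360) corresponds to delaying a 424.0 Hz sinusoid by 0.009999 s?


Phase shift from frequency and time delay:
phi = 360 * f * t_delay
    = 360 * 424.0 * 0.009999
    = 1526.25 degrees
    mod 360 = 86.25 degrees

86.25 degrees


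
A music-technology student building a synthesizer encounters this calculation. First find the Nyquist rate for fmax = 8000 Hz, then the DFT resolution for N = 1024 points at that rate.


Step 1 — Nyquist sampling rate:
fs = 2 * fmax = 2 * 8000 = 16000 Hz

Step 2 — DFT bin spacing:
df = fs / N = 16000 / 1024 = 15.625 Hz

15.625 Hz


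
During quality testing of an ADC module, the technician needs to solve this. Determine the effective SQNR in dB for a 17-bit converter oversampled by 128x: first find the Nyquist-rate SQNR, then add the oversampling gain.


Step 1 — baseline SQNR at Nyquist:
SQNR_base = 6.02*N + 1.76
          = 6.02*17 + 1.76
          = 104.1 dB

Step 2 — oversampling processing gain:
G = 10*log10(OSR) = 10*log10(128) = 21.07 dB

Step 3 — total:
SQNR_total = 104.1 + 21.07 = 125.17 dB

Base SQNR = 104.1 dB; oversampled SQNR = 125.17 dB


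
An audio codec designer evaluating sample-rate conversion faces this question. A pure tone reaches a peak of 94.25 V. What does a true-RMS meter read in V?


RMS voltage for a sinusoidal waveform:
V_rms = V_peak / sqrt(2)
      = 94.25 / 1.414214
      = 66.645 V

66.645 V


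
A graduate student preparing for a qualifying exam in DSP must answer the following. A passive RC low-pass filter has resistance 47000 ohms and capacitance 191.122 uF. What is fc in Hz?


Cutoff frequency of a first-order RC filter:
fc = 1 / (2 * pi * R * C)
C = 191.122 uF = 0.000191122 F
fc = 1 / (2 * pi * 47000 * 0.000191122)
   = 1 / 56.440182287103
   = 0.017718 Hz

0.017718 Hz


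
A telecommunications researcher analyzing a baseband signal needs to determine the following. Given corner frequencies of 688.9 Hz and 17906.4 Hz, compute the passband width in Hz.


Bandwidth is the difference of -3dB frequencies:
BW = f_high - f_low
   = 17906.4 - 688.9
   = 17217.5 Hz

17217.5 Hz


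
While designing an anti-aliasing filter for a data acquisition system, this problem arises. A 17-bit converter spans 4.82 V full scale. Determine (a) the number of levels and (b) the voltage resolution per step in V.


Step 1 — number of quantization levels:
L = 2^N = 2^17 = 131072

Step 2 — LSB step size:
delta = Vfs / L
      = 4.82 / 131072
      = 3.677e-05 V

Levels = 131072; step size = 3.677e-05 V


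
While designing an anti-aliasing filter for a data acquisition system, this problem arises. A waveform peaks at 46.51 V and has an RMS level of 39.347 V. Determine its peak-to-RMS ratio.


Crest factor is the ratio of peak to RMS:
CF = V_peak / V_rms
   = 46.51 / 39.347
   = 1.182

1.182


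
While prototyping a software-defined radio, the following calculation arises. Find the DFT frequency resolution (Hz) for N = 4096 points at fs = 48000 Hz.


DFT frequency resolution:
df = fs / N
   = 48000 / 4096
   = 11.7188 Hz

11.7188 Hz


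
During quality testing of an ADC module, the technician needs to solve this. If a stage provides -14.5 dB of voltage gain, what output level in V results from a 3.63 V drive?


Output voltage from dB gain:
V_out = V_in * 10^(gain_dB / 20)
      = 3.63 * 10^(-14.5 / 20)
      = 3.63 * 0.188365
      = 0.6838 V

0.6838 V


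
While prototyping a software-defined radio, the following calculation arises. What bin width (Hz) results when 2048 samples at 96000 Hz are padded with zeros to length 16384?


Frequency resolution after zero-padding:
N_padded = 2048 * 8 = 16384
df = fs / N_padded
   = 96000 / 16384
   = 5.8594 Hz

5.8594 Hz


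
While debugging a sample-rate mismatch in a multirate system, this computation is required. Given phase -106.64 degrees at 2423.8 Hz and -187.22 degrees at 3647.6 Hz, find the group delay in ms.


Group delay from phase difference:
tau = -d(phi)/d(omega)
d(phi) = -80.58 deg = -1.406386 rad
d(omega) = 2*pi*(3647.6 - 2423.8) = 7689.3622 rad/s
tau = -(-1.406386) / 7689.3622
    = 0.1829 ms

0.1829 ms


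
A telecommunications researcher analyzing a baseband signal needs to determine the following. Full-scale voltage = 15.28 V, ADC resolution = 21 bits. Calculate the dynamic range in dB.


Dynamic range from full-scale to LSB:
V_min = V_max / 2^bits = 15.28 / 2^21
DR = 20 * log10(V_max / V_min)
   = 20 * log10(2^21)
   = 20 * 21 * log10(2)
   = 126.43 dB

126.43 dB


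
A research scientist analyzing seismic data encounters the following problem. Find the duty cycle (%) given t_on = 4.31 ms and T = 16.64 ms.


Duty cycle as a percentage:
DC = (t_on / T) * 100
   = (4.31 / 16.64) * 100
   = 0.259014 * 100
   = 25.9 %

25.9 %


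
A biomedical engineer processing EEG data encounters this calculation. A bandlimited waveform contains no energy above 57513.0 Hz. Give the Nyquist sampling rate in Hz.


The Nyquist rate is twice the maximum frequency component.
fs_min = 2 * fmax
      = 2 * 57513.0
      = 115026.0 Hz

115026.0


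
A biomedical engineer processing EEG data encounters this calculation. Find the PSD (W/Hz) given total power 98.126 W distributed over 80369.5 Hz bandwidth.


Power spectral density:
PSD = P / BW
    = 98.126 / 80369.5
    = 0.00122094 W/Hz

0.00122094 W/Hz


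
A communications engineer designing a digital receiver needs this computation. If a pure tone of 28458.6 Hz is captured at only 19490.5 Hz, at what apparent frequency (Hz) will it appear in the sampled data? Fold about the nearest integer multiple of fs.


Compute the nearest integer multiple of fs to the signal:
n = round(28458.6 / 19490.5) = 1
f_alias = |28458.6 - 1 * 19490.5|
        = |28458.6 - 19490.5|
        = 8968.1 Hz

8968.1


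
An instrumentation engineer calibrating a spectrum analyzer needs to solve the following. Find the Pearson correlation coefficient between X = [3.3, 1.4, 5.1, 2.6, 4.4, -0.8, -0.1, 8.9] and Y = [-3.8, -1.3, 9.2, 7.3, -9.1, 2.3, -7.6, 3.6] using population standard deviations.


Pearson correlation coefficient (population):
r = cov(X,Y) / (std(X) * std(Y))
Mean X = 3.1, Mean Y = 0.075
Cov(X,Y) = 5.075
Std(X) = 2.914618, Std(Y) = 6.253349
r = 0.2784

0.2784


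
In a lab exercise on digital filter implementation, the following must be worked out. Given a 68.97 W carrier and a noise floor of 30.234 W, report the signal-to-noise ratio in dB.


SNR in decibels:
SNR = 10 * log10(Ps / Pn)
    = 10 * log10(68.97 / 30.234)
    = 10 * log10(2.2812)
    = 10 * 0.3582
    = 3.58 dB

3.58 dB


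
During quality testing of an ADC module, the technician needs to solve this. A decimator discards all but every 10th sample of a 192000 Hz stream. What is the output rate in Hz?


Decimation reduces the sample rate:
fs_out = fs_in / M
       = 192000 / 10
       = 19200.0 Hz

19200.0 Hz


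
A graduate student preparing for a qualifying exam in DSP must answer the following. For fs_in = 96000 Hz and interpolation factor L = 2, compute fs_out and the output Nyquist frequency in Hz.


Step 1 — output sample rate after interpolation by L:
fs_out = L * fs_in = 2 * 96000 = 192000 Hz

Step 2 — Nyquist frequency of the output stream:
f_Nyq = fs_out / 2 = 192000 / 2 = 96000.0 Hz

fs_out = 192000 Hz; f_Nyquist = 96000.0 Hz


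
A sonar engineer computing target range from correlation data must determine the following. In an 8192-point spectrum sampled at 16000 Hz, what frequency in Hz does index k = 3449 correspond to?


Frequency of DFT bin k:
f_k = k * fs / N
    = 3449 * 16000 / 8192
    = 55184000 / 8192
    = 6736.328 Hz

6736.328 Hz


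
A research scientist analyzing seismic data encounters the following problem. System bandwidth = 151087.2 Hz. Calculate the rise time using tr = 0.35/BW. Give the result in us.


Rise time from bandwidth relationship:
tr = 0.35 / BW
   = 0.35 / 151087.2
   = 2.316543029e-06 s
   = 2.3165 us

2.3165 us


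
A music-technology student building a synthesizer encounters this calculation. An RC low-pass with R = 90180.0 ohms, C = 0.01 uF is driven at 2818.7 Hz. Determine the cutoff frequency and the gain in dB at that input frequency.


Step 1 — cutoff frequency:
fc = 1 / (2*pi*R*C)
C = 0.01 uF = 1e-08 F
fc = 1 / (2*pi*90180.0*1e-08)
   = 176.486 Hz

Step 2 — magnitude at f = 2818.7 Hz:
|H(f)| = 1 / sqrt(1 + (f/fc)^2)
f/fc = 2818.7 / 176.486 = 15.971239
|H| = 1 / sqrt(1 + 255.080475) = 0.0624902
|H|_dB = 20*log10(0.0624902) = -24.08 dB

fc = 176.486 Hz; |H(2818.7 Hz)| = -24.08 dB


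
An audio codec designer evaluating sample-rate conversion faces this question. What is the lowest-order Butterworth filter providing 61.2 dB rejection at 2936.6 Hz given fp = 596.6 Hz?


Butterworth filter order formula:
n = log10(10^(A/10) - 1) / (2 * log10(f_stop/f_pass))
10^(61.2/10) - 1 = 1318255.7386
f_stop/f_pass = 2936.6 / 596.6 = 4.9222
n = 4.4209 -> ceil = 5

5


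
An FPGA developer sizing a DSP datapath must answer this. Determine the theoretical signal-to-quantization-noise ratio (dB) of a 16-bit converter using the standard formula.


Theoretical SNR for a full-scale sinusoid:
SNR = 6.02 * N + 1.76
    = 6.02 * 16 + 1.76
    = 96.32 + 1.76
    = 98.08 dB

98.08 dB


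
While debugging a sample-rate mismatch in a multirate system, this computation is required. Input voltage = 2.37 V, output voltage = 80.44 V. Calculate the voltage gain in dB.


Voltage gain in dB:
G = 20 * log10(Vout / Vin)
  = 20 * log10(80.44 / 2.37)
  = 20 * log10(33.940928)
  = 20 * 1.530724
  = 30.61 dB

30.61 dB


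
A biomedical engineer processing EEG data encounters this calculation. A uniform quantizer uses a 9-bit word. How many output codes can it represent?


Number of quantization levels = 2^N
= 2^9
= 512

512


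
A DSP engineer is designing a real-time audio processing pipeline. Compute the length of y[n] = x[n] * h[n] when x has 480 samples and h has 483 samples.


Linear convolution output length:
L = N + M - 1
  = 480 + 483 - 1
  = 962 samples

962


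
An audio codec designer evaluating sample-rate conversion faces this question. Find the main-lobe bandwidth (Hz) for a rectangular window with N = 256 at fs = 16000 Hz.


Main lobe width for a rectangular window:
Width = 2 * fs / N
      = 2 * 16000 / 256
      = 32000 / 256
      = 125.0 Hz

125.0 Hz


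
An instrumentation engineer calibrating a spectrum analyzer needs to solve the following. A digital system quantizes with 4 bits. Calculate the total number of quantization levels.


Number of quantization levels = 2^N
= 2^4
= 16

16


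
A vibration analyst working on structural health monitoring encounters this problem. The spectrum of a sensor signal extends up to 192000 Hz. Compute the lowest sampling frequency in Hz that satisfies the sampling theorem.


The Nyquist rate is twice the maximum frequency component.
fs_min = 2 * fmax
      = 2 * 192000
      = 384000 Hz

384000


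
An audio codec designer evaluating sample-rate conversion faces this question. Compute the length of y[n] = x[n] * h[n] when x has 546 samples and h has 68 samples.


Linear convolution output length:
L = N + M - 1
  = 546 + 68 - 1
  = 613 samples

613


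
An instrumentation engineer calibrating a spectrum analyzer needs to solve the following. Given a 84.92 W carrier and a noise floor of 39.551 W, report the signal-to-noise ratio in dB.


SNR in decibels:
SNR = 10 * log10(Ps / Pn)
    = 10 * log10(84.92 / 39.551)
    = 10 * log10(2.1471)
    = 10 * 0.3319
    = 3.32 dB

3.32 dB


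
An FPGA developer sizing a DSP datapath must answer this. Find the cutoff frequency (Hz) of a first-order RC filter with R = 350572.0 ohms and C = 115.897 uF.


Cutoff frequency of a first-order RC filter:
fc = 1 / (2 * pi * R * C)
C = 115.897 uF = 0.000115897 F
fc = 1 / (2 * pi * 350572.0 * 0.000115897)
   = 1 / 255.28734637252
   = 0.003917 Hz

0.003917 Hz


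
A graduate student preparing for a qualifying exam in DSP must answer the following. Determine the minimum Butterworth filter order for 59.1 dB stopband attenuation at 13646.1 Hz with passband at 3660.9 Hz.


Butterworth filter order formula:
n = log10(10^(A/10) - 1) / (2 * log10(f_stop/f_pass))
10^(59.1/10) - 1 = 812829.5162
f_stop/f_pass = 13646.1 / 3660.9 = 3.7275
n = 5.1713 -> ceil = 6

6


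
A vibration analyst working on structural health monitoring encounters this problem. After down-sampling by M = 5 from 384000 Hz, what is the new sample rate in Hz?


Decimation reduces the sample rate:
fs_out = fs_in / M
       = 384000 / 5
       = 76800.0 Hz

76800.0 Hz


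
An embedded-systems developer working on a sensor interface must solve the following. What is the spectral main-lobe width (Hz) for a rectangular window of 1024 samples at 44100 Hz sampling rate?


Main lobe width for a rectangular window:
Width = 2 * fs / N
      = 2 * 44100 / 1024
      = 88200 / 1024
      = 86.133 Hz

86.133 Hz


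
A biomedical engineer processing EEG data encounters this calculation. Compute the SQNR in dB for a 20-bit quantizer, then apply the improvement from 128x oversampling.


Step 1 — baseline SQNR at Nyquist:
SQNR_base = 6.02*N + 1.76
          = 6.02*20 + 1.76
          = 122.16 dB

Step 2 — oversampling processing gain:
G = 10*log10(OSR) = 10*log10(128) = 21.07 dB

Step 3 — total:
SQNR_total = 122.16 + 21.07 = 143.23 dB

Base SQNR = 122.16 dB; oversampled SQNR = 143.23 dB
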